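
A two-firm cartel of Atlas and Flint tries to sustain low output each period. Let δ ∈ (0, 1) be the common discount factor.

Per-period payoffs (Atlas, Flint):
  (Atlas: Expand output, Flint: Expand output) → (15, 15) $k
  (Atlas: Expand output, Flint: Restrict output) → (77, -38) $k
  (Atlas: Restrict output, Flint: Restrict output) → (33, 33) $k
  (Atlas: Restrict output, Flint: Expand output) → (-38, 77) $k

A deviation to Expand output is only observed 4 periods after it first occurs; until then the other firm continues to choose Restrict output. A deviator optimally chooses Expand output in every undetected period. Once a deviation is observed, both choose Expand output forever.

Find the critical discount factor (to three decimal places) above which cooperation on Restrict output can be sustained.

Deviating for the 4 undetected periods gains 77−33 = 44 per period over cooperation, then loses 33−15 = 18 per period forever once punishment starts.
Gain: 44(1 + δ + … + δ^3); loss: 18·δ^4/(1−δ).
No profitable deviation ⇔ 44(1−δ^4) ≤ 18·δ^4, i.e. δ^4 ≥ 44/(44+18) = 22/31.
Hence δ ≥ (22/31)^(1/4) ≈ 0.918.

0.918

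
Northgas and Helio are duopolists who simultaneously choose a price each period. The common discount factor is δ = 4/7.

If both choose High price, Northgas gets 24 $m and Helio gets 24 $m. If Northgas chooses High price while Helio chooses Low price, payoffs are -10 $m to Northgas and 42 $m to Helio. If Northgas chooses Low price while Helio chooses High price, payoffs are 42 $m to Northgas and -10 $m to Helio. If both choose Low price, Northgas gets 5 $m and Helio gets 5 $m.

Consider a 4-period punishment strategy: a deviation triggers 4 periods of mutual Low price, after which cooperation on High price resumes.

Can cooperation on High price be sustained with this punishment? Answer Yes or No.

IC: δ+…+δ^4 ≥ (42−24)/(24−5) = 18/19.
At δ = 4/7: partial sum = 1.1912 ≥ 0.9474. Cooperation sustainable.

Yes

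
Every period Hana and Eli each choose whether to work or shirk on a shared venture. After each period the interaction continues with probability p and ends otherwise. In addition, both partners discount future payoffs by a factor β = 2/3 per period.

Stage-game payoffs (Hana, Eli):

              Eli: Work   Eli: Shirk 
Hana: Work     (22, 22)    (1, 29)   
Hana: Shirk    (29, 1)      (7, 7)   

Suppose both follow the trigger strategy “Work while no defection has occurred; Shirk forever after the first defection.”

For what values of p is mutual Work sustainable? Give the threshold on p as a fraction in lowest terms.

With continuation probability p and discount β, the effective per-period discount factor is βp.
Grim-trigger IC: βp ≥ (29−22)/(29−7) = 7/22.
So p ≥ (7/22)/(2/3) = 21/44.

21/44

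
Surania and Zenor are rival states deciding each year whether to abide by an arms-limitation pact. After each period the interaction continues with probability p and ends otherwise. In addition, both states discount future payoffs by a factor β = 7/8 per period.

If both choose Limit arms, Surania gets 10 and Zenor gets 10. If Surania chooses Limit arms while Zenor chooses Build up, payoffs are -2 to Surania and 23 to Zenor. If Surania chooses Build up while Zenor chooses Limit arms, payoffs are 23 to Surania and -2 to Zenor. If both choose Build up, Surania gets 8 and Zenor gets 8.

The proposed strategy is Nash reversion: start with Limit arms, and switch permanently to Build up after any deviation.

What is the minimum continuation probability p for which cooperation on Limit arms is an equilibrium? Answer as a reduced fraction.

Expected continuation weight on next period's payoff is β·p = 7/8·p, which plays the role of the discount factor.
Cooperation requires 7/8·p ≥ (23−10)/(23−8) = 13/15, hence p ≥ 104/105.

104/105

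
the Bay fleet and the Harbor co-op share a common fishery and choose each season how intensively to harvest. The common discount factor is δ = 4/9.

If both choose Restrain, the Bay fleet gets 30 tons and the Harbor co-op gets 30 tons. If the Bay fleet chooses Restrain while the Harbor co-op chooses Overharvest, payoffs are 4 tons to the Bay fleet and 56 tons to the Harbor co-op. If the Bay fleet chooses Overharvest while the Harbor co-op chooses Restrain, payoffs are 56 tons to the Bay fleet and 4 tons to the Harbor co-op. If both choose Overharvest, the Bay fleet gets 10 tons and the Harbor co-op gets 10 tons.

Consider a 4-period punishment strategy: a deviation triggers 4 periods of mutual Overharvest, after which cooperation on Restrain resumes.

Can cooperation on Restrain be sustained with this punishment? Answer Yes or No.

A one-shot deviation gives 56 now, then 10 for 4 periods, then back to 30.
Gain from deviating: (56−30) today; loss: (30−10) in each of the next 4 periods.
No-deviation condition: (30−10)(δ+…+δ^4) ≥ 56−30, i.e. δ+…+δ^4 ≥ 13/10.
At δ = 4/9: δ+…+δ^4 = 0.7688 < 1.3000.
So cooperation is not sustainable.

No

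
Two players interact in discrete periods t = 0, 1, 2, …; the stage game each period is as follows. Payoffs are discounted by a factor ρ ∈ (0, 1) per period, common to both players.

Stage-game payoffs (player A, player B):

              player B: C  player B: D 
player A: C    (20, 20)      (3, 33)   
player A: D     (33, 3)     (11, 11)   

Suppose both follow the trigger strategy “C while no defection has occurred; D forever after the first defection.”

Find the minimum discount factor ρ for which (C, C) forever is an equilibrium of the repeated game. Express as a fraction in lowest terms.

Under grim trigger the critical discount factor is (T−C)/(T−P) with T = 33, C = 20, P = 11.
ρ* = (33−20)/(33−11) = 13/22.

13/22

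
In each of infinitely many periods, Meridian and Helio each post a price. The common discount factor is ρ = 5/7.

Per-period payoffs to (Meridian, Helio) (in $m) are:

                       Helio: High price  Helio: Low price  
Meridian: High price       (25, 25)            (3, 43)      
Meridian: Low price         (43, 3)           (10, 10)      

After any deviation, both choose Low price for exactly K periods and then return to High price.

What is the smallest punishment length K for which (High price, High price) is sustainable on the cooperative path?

IC: ρ(1−ρ^K)/(1−ρ) ≥ (43−25)/(25−10) = 6/5.
With ρ = 5/7: need 1 − ρ^K ≥ 6/5·(1−5/7)/(5/7), i.e. ρ^K ≤ 0.5200.
Since (5/7)^1 = 0.7143 and (5/7)^2 = 0.5102, the smallest such K is 2.

2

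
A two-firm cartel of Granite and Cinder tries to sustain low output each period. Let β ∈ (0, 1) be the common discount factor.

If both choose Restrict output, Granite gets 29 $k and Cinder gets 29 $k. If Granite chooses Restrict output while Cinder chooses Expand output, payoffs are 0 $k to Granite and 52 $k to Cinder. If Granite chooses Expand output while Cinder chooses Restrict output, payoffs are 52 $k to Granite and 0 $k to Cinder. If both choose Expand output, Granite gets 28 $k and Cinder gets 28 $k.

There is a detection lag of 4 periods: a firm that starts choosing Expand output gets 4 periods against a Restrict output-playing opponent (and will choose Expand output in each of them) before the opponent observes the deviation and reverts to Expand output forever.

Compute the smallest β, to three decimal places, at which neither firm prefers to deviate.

0.989

The best deviation is to choose Expand output for all 4 undetected periods, earning 52 each, then 28 forever once detected.
Deviation value: 52(1−β^4)/(1−β) + 28β^4/(1−β); cooperation value: 29/(1−β).
IC: 29 ≥ 52(1−β^4) + 28β^4 = 52 − 24β^4.
So β^4 ≥ 23/24, giving β ≥ (23/24)^(1/4) ≈ 0.989.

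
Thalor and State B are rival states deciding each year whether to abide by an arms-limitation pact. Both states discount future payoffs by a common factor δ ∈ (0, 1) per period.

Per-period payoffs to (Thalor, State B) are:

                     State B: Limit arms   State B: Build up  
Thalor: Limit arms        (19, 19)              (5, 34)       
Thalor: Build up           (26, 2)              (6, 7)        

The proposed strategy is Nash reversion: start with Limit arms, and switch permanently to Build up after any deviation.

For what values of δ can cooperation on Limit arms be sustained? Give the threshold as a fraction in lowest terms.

Thalor's threshold: (26−19)/(26−6) = 7/20.
State B's threshold: (34−19)/(34−7) = 5/9.
7/20 < 5/9, so State B binds and δ* = 5/9.

5/9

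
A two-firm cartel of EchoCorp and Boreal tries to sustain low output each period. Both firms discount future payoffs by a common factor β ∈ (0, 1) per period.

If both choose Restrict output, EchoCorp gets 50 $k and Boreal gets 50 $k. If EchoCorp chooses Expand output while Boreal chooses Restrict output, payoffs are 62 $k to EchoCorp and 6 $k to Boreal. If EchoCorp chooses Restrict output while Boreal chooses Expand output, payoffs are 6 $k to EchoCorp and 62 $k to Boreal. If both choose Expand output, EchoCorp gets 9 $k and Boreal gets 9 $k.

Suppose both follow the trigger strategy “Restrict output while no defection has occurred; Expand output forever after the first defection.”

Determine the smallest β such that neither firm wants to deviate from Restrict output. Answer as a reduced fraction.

12/53

Cooperation forever yields 50 each period: 50/(1−β).
Deviating yields 62 once, then 9 forever: 62 + 9β/(1−β).
No profitable deviation requires 50/(1−β) ≥ 62 + 9β/(1−β).
Multiplying by (1−β): 50 ≥ 62(1−β) + 9β = 62 − 53β.
So 53β ≥ 12, i.e. β ≥ 12/53.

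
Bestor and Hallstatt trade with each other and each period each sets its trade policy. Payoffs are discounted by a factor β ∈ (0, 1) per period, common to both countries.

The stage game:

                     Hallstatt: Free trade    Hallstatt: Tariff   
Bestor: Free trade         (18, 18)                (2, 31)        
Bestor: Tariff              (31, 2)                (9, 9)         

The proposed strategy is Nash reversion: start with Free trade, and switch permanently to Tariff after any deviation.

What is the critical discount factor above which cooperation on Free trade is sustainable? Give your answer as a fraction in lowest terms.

Under grim trigger the critical discount factor is (T−C)/(T−P) with T = 31, C = 18, P = 9.
β* = (31−18)/(31−9) = 13/22.

13/22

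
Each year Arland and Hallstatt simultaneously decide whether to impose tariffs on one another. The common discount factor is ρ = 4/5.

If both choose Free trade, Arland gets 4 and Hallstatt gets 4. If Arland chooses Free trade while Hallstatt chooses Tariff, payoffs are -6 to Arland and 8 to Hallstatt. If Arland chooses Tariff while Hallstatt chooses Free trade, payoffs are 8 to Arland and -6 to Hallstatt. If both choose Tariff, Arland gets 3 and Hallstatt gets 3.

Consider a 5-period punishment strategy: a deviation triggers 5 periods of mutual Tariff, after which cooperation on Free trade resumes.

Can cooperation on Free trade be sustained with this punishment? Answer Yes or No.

No

Comparing payoff streams over the 6 periods until play realigns: cooperate → 4(1+ρ+…+ρ^5); deviate → 8 + 3(ρ+…+ρ^5).
Cooperation is sustained iff (4−3)(ρ+…+ρ^5) ≥ 8−4.
ρ+…+ρ^5 = 4/5·(1−(4/5)^5)/(1−4/5) = 2.6893, and (8−4)/(4−3) = 4.0000.
2.6893 < 4.0000, so cooperation is not sustainable.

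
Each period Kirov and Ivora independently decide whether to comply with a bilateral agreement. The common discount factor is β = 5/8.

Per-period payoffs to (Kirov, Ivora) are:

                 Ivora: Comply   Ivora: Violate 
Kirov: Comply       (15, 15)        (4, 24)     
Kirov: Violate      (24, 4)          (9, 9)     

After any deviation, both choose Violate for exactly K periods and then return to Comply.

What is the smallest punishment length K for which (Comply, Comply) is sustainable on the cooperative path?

Need Σ_{k=1}^{K} β^k ≥ (24−15)/(15−9) = 1.5000 at β = 5/8.
At K = 4 the sum is 1.4124 < 1.5000; at K = 5 it is 1.5077 ≥ 1.5000.
So the minimum punishment length is K = 5.

5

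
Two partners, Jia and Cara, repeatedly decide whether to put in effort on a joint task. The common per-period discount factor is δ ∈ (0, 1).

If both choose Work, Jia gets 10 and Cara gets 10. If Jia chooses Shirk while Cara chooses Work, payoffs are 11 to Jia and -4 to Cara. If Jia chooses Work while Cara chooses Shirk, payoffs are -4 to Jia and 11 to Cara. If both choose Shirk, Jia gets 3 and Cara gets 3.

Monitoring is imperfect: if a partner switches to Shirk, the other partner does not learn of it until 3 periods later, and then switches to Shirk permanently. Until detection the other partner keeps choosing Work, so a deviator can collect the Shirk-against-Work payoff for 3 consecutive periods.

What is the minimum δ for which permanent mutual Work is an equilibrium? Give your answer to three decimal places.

0.500

Deviating for the 3 undetected periods gains 11−10 = 1 per period over cooperation, then loses 10−3 = 7 per period forever once punishment starts.
Gain: 1(1 + δ + … + δ^2); loss: 7·δ^3/(1−δ).
No profitable deviation ⇔ 1(1−δ^3) ≤ 7·δ^3, i.e. δ^3 ≥ 1/(1+7) = 1/8.
Hence δ ≥ (1/8)^(1/3) ≈ 0.500.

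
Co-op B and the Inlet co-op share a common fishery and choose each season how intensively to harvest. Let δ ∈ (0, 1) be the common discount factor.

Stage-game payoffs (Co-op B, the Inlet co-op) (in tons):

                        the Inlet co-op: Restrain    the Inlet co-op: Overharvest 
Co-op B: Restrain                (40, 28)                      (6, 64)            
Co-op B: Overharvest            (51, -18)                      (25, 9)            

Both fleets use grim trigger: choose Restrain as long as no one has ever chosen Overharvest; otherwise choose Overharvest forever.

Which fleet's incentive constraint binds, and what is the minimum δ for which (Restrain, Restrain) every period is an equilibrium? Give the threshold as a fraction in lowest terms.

For Co-op B: deviation gain 51−40 = 11, per-period punishment loss 40−25 = 15. IC gives δ ≥ 11/26.
For the Inlet co-op: gain 36, loss 19 per period, so δ ≥ 36/55.
The tighter constraint is the Inlet co-op's, so cooperation needs δ ≥ 36/55.

the Inlet co-op; δ ≥ 36/55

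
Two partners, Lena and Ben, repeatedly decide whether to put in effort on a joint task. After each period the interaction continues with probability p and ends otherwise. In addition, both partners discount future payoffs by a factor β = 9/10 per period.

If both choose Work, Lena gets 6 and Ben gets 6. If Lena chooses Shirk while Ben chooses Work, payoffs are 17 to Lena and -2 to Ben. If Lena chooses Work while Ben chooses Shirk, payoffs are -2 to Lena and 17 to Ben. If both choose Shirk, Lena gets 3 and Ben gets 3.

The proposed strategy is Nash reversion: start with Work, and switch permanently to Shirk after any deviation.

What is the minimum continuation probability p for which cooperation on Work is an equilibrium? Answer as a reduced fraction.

With continuation probability p and discount β, the effective per-period discount factor is βp.
Grim-trigger IC: βp ≥ (17−6)/(17−3) = 11/14.
So p ≥ (11/14)/(9/10) = 55/63.

55/63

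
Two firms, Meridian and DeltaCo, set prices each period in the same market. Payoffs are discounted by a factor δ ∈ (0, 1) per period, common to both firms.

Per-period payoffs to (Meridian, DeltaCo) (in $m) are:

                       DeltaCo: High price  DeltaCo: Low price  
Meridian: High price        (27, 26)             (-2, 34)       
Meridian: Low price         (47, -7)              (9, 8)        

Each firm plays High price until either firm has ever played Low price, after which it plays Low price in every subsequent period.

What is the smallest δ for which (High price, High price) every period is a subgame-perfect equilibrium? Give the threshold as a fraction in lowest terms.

Meridian's threshold: (47−27)/(47−9) = 10/19.
DeltaCo's threshold: (34−26)/(34−8) = 4/13.
10/19 > 4/13, so Meridian binds and δ* = 10/19.

10/19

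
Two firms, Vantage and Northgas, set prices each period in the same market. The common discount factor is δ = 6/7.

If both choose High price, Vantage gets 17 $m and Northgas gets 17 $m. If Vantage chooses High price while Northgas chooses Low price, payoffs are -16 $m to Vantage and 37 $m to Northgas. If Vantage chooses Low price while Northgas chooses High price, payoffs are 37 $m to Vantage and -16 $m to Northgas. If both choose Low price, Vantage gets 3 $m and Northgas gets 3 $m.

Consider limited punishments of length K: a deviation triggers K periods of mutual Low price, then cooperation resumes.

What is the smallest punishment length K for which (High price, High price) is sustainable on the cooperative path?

2

Need Σ_{k=1}^{K} δ^k ≥ (37−17)/(17−3) = 1.4286 at δ = 6/7.
At K = 1 the sum is 0.8571 < 1.4286; at K = 2 it is 1.5918 ≥ 1.4286.
So the minimum punishment length is K = 2.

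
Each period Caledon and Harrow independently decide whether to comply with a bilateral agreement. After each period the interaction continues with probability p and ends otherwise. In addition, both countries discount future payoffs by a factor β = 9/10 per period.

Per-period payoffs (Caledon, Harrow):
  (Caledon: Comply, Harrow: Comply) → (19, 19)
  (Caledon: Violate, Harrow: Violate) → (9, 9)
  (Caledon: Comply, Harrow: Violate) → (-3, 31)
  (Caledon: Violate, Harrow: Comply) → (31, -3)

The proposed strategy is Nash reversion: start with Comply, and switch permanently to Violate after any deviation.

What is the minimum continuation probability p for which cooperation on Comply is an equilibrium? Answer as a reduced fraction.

With continuation probability p and discount β, the effective per-period discount factor is βp.
Grim-trigger IC: βp ≥ (31−19)/(31−9) = 6/11.
So p ≥ (6/11)/(9/10) = 20/33.

20/33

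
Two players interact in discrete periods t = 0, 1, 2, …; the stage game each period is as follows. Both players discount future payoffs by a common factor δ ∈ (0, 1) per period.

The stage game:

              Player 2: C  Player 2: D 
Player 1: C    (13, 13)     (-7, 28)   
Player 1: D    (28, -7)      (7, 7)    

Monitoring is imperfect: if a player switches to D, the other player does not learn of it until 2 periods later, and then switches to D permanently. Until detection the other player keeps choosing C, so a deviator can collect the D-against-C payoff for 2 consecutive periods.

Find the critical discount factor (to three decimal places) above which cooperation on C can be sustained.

The best deviation is to choose D for all 2 undetected periods, earning 28 each, then 7 forever once detected.
Deviation value: 28(1−δ^2)/(1−δ) + 7δ^2/(1−δ); cooperation value: 13/(1−δ).
IC: 13 ≥ 28(1−δ^2) + 7δ^2 = 28 − 21δ^2.
So δ^2 ≥ 15/21 = 5/7, giving δ ≥ (5/7)^(1/2) ≈ 0.845.

0.845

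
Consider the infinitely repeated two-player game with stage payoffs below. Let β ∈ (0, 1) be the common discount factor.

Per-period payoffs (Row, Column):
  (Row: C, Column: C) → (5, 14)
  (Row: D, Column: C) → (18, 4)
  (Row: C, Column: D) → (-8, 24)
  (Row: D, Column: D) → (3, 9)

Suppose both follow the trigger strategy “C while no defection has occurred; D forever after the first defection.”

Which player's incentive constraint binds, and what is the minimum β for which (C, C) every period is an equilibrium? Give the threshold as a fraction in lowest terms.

Row; β ≥ 13/15

Row's threshold: (18−5)/(18−3) = 13/15.
Column's threshold: (24−14)/(24−9) = 2/3.
13/15 > 2/3, so Row binds and β* = 13/15.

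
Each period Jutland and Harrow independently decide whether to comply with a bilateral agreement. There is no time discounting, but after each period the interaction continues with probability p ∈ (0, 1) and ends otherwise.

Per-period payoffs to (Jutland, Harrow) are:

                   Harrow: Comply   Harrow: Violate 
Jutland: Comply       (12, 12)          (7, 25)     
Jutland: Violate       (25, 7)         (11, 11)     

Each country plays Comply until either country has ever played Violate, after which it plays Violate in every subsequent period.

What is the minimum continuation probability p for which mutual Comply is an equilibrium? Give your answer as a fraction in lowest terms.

13/14

Expected cooperation value is 12 + p·12 + p²·12 + … = 12/(1−p); deviation gives 25 + p·11/(1−p).
12 ≥ 25(1−p) + 11p ⇒ 14p ≥ 13 ⇒ p ≥ 13/14.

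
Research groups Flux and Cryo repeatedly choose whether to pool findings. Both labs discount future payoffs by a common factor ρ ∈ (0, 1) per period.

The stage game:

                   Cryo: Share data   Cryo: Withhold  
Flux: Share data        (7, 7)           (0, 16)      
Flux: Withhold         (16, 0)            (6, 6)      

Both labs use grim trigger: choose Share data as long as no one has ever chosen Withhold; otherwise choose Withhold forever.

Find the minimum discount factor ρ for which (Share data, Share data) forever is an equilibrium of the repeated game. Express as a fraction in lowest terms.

Cooperation forever yields 7 each period: 7/(1−ρ).
Deviating yields 16 once, then 6 forever: 16 + 6ρ/(1−ρ).
No profitable deviation requires 7/(1−ρ) ≥ 16 + 6ρ/(1−ρ).
Multiplying by (1−ρ): 7 ≥ 16(1−ρ) + 6ρ = 16 − 10ρ.
So 10ρ ≥ 9, i.e. ρ ≥ 9/10.

9/10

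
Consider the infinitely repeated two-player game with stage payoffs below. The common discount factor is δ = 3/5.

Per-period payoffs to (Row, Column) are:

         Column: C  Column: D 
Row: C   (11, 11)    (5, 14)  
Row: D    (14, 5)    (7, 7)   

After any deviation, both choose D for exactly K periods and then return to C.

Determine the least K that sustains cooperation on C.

No profitable deviation requires (11−7)(δ+…+δ^K) ≥ 14−11, i.e. δ+…+δ^K ≥ 3/4 ≈ 0.7500.
With δ = 3/5, the partial sums are K=1: 0.6000, K=2: 0.9600.
K = 2 is the first length at which the sum reaches 0.7500.

2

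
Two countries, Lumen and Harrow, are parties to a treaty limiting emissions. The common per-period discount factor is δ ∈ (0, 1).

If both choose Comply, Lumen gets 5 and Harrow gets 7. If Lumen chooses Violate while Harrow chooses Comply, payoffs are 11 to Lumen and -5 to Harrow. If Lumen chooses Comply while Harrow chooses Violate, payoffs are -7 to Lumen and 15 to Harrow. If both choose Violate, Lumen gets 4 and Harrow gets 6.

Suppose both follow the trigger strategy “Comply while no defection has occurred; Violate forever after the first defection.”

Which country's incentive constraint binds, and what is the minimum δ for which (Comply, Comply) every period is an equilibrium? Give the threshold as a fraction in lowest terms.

Lumen: cooperation gives 5 each period; deviation gives 11 once then 4 forever.
  5/(1−δ) ≥ 11 + 4δ/(1−δ) ⇒ δ ≥ 6/7.
Harrow: cooperation gives 7 each period; deviation gives 15 once then 6 forever.
  δ ≥ 8/9.
Both must hold, so the binding constraint is Harrow's: δ ≥ 8/9.

Harrow; δ ≥ 8/9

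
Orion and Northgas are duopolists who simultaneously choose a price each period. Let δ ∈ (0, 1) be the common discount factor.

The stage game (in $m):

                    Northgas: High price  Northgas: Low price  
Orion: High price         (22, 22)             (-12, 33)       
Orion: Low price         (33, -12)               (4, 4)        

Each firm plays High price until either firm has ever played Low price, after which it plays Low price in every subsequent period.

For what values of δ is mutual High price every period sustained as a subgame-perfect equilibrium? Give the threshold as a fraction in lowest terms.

11/29

Under grim trigger the critical discount factor is (T−C)/(T−P) with T = 33, C = 22, P = 4.
δ* = (33−22)/(33−4) = 11/29.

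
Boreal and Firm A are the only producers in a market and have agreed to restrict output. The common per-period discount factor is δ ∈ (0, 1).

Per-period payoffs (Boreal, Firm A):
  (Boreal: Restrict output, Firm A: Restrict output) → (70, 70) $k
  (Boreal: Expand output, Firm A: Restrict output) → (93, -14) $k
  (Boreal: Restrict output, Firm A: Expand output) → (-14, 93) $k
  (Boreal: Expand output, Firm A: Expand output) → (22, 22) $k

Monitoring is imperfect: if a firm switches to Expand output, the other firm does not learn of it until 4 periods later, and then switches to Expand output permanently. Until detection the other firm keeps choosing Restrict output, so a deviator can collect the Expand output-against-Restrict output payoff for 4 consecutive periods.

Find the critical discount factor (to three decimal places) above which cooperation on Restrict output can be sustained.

0.754

Deviating for the 4 undetected periods gains 93−70 = 23 per period over cooperation, then loses 70−22 = 48 per period forever once punishment starts.
Gain: 23(1 + δ + … + δ^3); loss: 48·δ^4/(1−δ).
No profitable deviation ⇔ 23(1−δ^4) ≤ 48·δ^4, i.e. δ^4 ≥ 23/(23+48) = 23/71.
Hence δ ≥ (23/71)^(1/4) ≈ 0.754.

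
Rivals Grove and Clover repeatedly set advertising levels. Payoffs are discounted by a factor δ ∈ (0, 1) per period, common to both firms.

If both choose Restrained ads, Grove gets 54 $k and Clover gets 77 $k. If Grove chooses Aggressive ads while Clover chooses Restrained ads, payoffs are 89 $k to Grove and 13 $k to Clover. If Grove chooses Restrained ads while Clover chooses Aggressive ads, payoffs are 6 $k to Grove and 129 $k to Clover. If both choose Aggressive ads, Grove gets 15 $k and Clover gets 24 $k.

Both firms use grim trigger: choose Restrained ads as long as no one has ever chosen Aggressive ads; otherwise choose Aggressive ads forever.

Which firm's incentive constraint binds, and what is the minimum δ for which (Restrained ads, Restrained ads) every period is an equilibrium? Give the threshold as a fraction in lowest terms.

Clover; δ ≥ 52/105

Grove: cooperation gives 54 each period; deviation gives 89 once then 15 forever.
  54/(1−δ) ≥ 89 + 15δ/(1−δ) ⇒ δ ≥ 35/74.
Clover: cooperation gives 77 each period; deviation gives 129 once then 24 forever.
  δ ≥ 52/105.
Both must hold, so the binding constraint is Clover's: δ ≥ 52/105.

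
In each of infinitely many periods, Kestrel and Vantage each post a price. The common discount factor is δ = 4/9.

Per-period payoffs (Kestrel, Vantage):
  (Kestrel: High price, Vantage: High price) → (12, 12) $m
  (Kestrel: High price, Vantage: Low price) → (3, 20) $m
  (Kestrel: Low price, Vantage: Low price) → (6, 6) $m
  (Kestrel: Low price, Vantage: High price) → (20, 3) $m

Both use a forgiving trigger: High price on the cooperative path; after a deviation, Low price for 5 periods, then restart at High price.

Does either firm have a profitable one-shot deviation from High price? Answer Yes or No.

Comparing payoff streams over the 6 periods until play realigns: cooperate → 12(1+δ+…+δ^5); deviate → 20 + 6(δ+…+δ^5).
Cooperation is sustained iff (12−6)(δ+…+δ^5) ≥ 20−12.
δ+…+δ^5 = 4/9·(1−(4/9)^5)/(1−4/9) = 0.7861, and (20−12)/(12−6) = 1.3333.
0.7861 < 1.3333, so cooperation is not sustainable.

Yes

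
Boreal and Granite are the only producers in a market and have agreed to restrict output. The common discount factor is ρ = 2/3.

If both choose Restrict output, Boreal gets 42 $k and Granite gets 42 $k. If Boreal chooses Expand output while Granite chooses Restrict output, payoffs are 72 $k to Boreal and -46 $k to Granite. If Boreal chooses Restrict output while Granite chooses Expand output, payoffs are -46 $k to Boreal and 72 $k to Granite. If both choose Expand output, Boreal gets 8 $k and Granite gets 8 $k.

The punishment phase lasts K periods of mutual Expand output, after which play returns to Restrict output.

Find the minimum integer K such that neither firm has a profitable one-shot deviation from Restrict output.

IC: ρ(1−ρ^K)/(1−ρ) ≥ (72−42)/(42−8) = 15/17.
With ρ = 2/3: need 1 − ρ^K ≥ 15/17·(1−2/3)/(2/3), i.e. ρ^K ≤ 0.5588.
Since (2/3)^1 = 0.6667 and (2/3)^2 = 0.4444, the smallest such K is 2.

2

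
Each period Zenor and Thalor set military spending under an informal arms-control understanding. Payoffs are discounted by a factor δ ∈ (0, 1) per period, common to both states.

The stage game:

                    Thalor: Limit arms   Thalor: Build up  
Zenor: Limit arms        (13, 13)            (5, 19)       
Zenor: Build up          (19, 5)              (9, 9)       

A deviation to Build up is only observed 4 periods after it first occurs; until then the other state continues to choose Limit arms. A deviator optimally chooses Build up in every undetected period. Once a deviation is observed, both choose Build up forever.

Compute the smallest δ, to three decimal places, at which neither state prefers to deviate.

0.880

The best deviation is to choose Build up for all 4 undetected periods, earning 19 each, then 9 forever once detected.
Deviation value: 19(1−δ^4)/(1−δ) + 9δ^4/(1−δ); cooperation value: 13/(1−δ).
IC: 13 ≥ 19(1−δ^4) + 9δ^4 = 19 − 10δ^4.
So δ^4 ≥ 6/10 = 3/5, giving δ ≥ (3/5)^(1/4) ≈ 0.880.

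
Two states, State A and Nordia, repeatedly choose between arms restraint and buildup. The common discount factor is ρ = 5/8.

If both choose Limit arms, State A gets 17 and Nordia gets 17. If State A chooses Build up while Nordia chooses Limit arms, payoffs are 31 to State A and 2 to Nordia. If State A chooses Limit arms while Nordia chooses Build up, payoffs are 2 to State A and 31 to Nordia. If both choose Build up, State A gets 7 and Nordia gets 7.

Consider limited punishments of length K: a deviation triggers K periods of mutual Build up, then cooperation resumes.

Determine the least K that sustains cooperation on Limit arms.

IC: ρ(1−ρ^K)/(1−ρ) ≥ (31−17)/(17−7) = 7/5.
With ρ = 5/8: need 1 − ρ^K ≥ 7/5·(1−5/8)/(5/8), i.e. ρ^K ≤ 0.1600.
Since (5/8)^3 = 0.2441 and (5/8)^4 = 0.1526, the smallest such K is 4.

4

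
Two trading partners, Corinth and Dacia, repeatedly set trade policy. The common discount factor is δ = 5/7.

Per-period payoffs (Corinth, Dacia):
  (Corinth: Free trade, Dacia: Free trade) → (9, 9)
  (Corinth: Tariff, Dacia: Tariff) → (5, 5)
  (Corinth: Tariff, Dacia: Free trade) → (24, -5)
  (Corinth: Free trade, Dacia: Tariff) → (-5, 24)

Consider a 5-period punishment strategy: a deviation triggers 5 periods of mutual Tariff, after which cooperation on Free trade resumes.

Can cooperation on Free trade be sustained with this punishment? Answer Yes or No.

No

A one-shot deviation gives 24 now, then 5 for 5 periods, then back to 9.
Gain from deviating: (24−9) today; loss: (9−5) in each of the next 5 periods.
No-deviation condition: (9−5)(δ+…+δ^5) ≥ 24−9, i.e. δ+…+δ^5 ≥ 15/4.
At δ = 5/7: δ+…+δ^5 = 2.0352 < 3.7500.
So cooperation is not sustainable.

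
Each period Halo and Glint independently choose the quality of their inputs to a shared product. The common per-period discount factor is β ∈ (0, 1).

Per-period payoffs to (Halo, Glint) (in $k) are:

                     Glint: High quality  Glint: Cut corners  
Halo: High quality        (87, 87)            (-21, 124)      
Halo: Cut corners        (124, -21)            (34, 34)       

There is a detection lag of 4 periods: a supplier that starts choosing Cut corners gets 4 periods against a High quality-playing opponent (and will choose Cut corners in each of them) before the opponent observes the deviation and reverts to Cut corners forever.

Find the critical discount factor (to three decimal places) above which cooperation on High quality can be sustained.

Deviating for the 4 undetected periods gains 124−87 = 37 per period over cooperation, then loses 87−34 = 53 per period forever once punishment starts.
Gain: 37(1 + β + … + β^3); loss: 53·β^4/(1−β).
No profitable deviation ⇔ 37(1−β^4) ≤ 53·β^4, i.e. β^4 ≥ 37/(37+53) = 37/90.
Hence β ≥ (37/90)^(1/4) ≈ 0.801.

0.801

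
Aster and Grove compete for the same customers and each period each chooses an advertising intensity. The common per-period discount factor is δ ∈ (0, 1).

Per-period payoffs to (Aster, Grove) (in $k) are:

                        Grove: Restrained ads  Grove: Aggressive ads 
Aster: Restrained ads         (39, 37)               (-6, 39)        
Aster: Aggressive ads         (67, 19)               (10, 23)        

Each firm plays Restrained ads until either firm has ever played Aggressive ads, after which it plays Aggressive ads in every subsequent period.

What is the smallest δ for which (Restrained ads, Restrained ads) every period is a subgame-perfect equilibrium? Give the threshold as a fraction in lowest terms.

28/57

For Aster: deviation gain 67−39 = 28, per-period punishment loss 39−10 = 29. IC gives δ ≥ 28/57.
For Grove: gain 2, loss 14 per period, so δ ≥ 2/16 = 1/8.
The tighter constraint is Aster's, so cooperation needs δ ≥ 28/57.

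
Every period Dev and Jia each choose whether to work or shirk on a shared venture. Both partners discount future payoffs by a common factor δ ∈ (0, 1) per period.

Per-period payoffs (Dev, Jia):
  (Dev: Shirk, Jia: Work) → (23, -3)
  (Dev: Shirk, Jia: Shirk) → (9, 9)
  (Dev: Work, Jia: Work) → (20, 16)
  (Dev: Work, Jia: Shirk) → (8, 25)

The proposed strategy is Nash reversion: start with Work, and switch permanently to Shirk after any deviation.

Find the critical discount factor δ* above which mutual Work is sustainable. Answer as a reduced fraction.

9/16

For Dev: deviation gain 23−20 = 3, per-period punishment loss 20−9 = 11. IC gives δ ≥ 3/14.
For Jia: gain 9, loss 7 per period, so δ ≥ 9/16.
The tighter constraint is Jia's, so cooperation needs δ ≥ 9/16.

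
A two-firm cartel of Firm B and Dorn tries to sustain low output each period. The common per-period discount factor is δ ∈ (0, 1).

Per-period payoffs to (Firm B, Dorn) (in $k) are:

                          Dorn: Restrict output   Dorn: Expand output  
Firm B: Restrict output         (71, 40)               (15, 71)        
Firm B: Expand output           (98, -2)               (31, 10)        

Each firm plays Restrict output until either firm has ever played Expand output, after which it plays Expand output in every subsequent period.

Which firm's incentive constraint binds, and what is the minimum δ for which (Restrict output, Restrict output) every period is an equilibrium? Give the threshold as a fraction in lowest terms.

Firm B's threshold: (98−71)/(98−31) = 27/67.
Dorn's threshold: (71−40)/(71−10) = 31/61.
27/67 < 31/61, so Dorn binds and δ* = 31/61.

Dorn; δ ≥ 31/61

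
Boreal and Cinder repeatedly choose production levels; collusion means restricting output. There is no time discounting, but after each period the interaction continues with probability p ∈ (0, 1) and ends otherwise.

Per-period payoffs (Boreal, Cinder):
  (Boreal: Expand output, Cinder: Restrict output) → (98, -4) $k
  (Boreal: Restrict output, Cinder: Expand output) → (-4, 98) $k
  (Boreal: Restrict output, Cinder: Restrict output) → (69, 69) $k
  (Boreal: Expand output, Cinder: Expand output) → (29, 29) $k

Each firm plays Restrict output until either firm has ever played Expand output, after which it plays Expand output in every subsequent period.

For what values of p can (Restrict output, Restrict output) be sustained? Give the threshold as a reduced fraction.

29/69

With no time discounting, the continuation probability p plays the role of the discount factor.
Grim-trigger IC: 69/(1−p) ≥ 98 + 29p/(1−p) ⇒ p ≥ (98−69)/(98−29) = 29/69.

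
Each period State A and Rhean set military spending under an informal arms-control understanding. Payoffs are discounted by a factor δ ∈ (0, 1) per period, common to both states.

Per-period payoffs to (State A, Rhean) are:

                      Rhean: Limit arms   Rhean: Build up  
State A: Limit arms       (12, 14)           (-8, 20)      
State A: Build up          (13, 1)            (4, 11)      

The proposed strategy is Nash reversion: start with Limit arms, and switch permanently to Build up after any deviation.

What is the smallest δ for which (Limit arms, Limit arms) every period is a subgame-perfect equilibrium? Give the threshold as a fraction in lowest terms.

2/3

For State A: deviation gain 13−12 = 1, per-period punishment loss 12−4 = 8. IC gives δ ≥ 1/9.
For Rhean: gain 6, loss 3 per period, so δ ≥ 6/9 = 2/3.
The tighter constraint is Rhean's, so cooperation needs δ ≥ 2/3.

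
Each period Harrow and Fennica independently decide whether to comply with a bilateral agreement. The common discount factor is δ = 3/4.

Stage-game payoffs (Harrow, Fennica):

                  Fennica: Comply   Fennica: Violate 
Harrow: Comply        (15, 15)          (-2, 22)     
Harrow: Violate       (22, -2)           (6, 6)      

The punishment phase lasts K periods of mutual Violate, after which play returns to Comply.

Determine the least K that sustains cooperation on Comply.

IC: δ(1−δ^K)/(1−δ) ≥ (22−15)/(15−6) = 7/9.
With δ = 3/4: need 1 − δ^K ≥ 7/9·(1−3/4)/(3/4), i.e. δ^K ≤ 0.7407.
Since (3/4)^1 = 0.7500 and (3/4)^2 = 0.5625, the smallest such K is 2.

2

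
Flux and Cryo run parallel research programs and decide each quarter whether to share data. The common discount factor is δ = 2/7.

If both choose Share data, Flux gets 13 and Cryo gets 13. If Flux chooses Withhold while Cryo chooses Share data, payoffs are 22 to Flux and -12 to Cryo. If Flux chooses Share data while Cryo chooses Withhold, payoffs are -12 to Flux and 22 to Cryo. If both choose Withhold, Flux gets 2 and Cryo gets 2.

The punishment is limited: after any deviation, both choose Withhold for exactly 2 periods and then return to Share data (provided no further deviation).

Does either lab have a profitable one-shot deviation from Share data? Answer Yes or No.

A one-shot deviation gives 22 now, then 2 for 2 periods, then back to 13.
Gain from deviating: (22−13) today; loss: (13−2) in each of the next 2 periods.
No-deviation condition: (13−2)(δ+…+δ^2) ≥ 22−13, i.e. δ+…+δ^2 ≥ 9/11.
At δ = 2/7: δ+…+δ^2 = 0.3673 < 0.8182.
So cooperation is not sustainable.

Yes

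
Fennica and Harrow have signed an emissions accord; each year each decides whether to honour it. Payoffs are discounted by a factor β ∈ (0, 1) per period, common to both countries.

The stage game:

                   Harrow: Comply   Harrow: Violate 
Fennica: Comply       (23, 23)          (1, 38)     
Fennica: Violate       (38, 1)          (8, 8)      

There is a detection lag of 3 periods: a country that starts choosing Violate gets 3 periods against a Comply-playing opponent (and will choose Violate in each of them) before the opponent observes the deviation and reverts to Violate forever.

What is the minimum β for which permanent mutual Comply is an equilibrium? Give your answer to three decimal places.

0.794

Deviating for the 3 undetected periods gains 38−23 = 15 per period over cooperation, then loses 23−8 = 15 per period forever once punishment starts.
Gain: 15(1 + β + … + β^2); loss: 15·β^3/(1−β).
No profitable deviation ⇔ 15(1−β^3) ≤ 15·β^3, i.e. β^3 ≥ 15/(15+15) = 1/2.
Hence β ≥ (1/2)^(1/3) ≈ 0.794.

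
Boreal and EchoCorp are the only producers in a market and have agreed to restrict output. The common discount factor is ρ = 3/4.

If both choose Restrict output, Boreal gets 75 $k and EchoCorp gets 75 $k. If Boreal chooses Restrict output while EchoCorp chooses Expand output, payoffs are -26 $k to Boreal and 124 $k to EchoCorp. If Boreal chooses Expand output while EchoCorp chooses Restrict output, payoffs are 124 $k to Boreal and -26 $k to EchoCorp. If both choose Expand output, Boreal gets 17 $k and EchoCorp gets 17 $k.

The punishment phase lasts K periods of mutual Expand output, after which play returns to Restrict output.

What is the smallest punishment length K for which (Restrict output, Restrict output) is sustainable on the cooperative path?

Need Σ_{k=1}^{K} ρ^k ≥ (124−75)/(75−17) = 0.8448 at ρ = 3/4.
At K = 1 the sum is 0.7500 < 0.8448; at K = 2 it is 1.3125 ≥ 0.8448.
So the minimum punishment length is K = 2.

2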